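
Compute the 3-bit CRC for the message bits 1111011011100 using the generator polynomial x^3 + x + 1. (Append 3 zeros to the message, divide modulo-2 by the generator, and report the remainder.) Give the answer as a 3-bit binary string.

Append 3 zeros: 1111011011100000. Divide by 1011 (XOR where the leading bit is 1):
  pos 0: 1111 XOR 1011 = 0100
  pos 1: 1000 XOR 1011 = 0011
  pos 3: 1111 XOR 1011 = 0100
  pos 4: 1000 XOR 1011 = 0011
  pos 6: 1111 XOR 1011 = 0100
  pos 7: 1001 XOR 1011 = 0010
  pos 9: 1000 XOR 1011 = 0011
  pos 11: 1100 XOR 1011 = 0111
  pos 12: 1110 XOR 1011 = 0101
Remainder (last 3 bits) = 101. This is the CRC / FCS.

101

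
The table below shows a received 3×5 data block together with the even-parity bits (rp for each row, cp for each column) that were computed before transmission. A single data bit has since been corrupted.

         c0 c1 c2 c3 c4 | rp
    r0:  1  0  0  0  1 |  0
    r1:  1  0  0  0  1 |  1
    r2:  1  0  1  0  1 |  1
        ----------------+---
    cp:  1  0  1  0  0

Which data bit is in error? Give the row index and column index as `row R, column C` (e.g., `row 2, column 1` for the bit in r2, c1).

Recompute each row's even parity and compare to rp:
  r0: data parity 0, sent rp 0 → ok
  r1: data parity 0, sent rp 1 → mismatch
  r2: data parity 1, sent rp 1 → ok
Recompute each column's even parity and compare to cp:
  c0: data parity 1, sent cp 1 → ok
  c1: data parity 0, sent cp 0 → ok
  c2: data parity 1, sent cp 1 → ok
  c3: data parity 0, sent cp 0 → ok
  c4: data parity 1, sent cp 0 → mismatch
Exactly one row (r1) and one column (c4) fail → the flipped bit is at their intersection.

row 1, column 4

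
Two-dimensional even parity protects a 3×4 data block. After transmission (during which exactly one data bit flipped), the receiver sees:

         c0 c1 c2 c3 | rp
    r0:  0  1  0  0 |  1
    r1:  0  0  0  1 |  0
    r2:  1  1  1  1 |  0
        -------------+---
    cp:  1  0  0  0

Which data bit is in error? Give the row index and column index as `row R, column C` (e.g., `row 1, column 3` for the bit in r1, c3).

row 1, column 2

Recompute each row's even parity and compare to rp:
  r0: data parity 1, sent rp 1 → ok
  r1: data parity 1, sent rp 0 → mismatch
  r2: data parity 0, sent rp 0 → ok
Recompute each column's even parity and compare to cp:
  c0: data parity 1, sent cp 1 → ok
  c1: data parity 0, sent cp 0 → ok
  c2: data parity 1, sent cp 0 → mismatch
  c3: data parity 0, sent cp 0 → ok
Exactly one row (r1) and one column (c2) fail → the flipped bit is at their intersection.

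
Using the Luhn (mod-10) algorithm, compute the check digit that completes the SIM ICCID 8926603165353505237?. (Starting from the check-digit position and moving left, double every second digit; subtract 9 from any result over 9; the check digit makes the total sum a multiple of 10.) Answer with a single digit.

Partial digits right→left: 7 3 2 5 0 5 3 5 3 5 6 1 3 0 6 6 2 9 8
Double every second digit counting from the check-digit position (so the 1st, 3rd, 5th, ... of the partial from the right).
  doubled (with −9 where >9): 5 4 0 6 6 3 6 3 4 7 → sum 44
  kept as-is: 3 5 5 5 5 1 0 6 9 → sum 39
Total = 44 + 39 = 83.
Check digit = (10 − (83 mod 10)) mod 10 = 7.

7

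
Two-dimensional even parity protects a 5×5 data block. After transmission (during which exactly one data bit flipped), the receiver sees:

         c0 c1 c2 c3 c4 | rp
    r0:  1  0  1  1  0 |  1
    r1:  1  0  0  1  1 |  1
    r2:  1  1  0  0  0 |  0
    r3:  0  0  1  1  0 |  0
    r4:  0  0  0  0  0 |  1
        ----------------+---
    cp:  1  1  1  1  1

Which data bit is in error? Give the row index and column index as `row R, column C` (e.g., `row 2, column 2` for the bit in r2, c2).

row 4, column 2

Recompute each row's even parity and compare to rp:
  r0: data parity 1, sent rp 1 → ok
  r1: data parity 1, sent rp 1 → ok
  r2: data parity 0, sent rp 0 → ok
  r3: data parity 0, sent rp 0 → ok
  r4: data parity 0, sent rp 1 → mismatch
Recompute each column's even parity and compare to cp:
  c0: data parity 1, sent cp 1 → ok
  c1: data parity 1, sent cp 1 → ok
  c2: data parity 0, sent cp 1 → mismatch
  c3: data parity 1, sent cp 1 → ok
  c4: data parity 1, sent cp 1 → ok
Exactly one row (r4) and one column (c2) fail → the flipped bit is at their intersection.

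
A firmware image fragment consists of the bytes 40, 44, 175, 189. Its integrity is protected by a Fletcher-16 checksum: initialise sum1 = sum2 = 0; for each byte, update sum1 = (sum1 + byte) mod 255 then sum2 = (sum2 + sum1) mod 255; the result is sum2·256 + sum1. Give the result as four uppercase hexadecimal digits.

Running sums (mod 255):
  after byte 0 (40): sum1=40, sum2=40
  after byte 1 (44): sum1=84, sum2=124
  after byte 2 (175): sum1=4, sum2=128
  after byte 3 (189): sum1=193, sum2=66
Checksum = sum2·256 + sum1 = 66·256 + 193 = 17089 = 0x42C1.

42C1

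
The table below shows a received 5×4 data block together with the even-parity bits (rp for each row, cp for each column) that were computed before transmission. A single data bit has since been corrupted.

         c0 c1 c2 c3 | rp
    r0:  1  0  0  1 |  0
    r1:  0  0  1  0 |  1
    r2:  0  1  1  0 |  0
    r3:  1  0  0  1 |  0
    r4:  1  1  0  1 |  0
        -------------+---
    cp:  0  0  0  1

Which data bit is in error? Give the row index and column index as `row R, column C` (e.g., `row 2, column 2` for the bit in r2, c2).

Recompute each row's even parity and compare to rp:
  r0: data parity 0, sent rp 0 → ok
  r1: data parity 1, sent rp 1 → ok
  r2: data parity 0, sent rp 0 → ok
  r3: data parity 0, sent rp 0 → ok
  r4: data parity 1, sent rp 0 → mismatch
Recompute each column's even parity and compare to cp:
  c0: data parity 1, sent cp 0 → mismatch
  c1: data parity 0, sent cp 0 → ok
  c2: data parity 0, sent cp 0 → ok
  c3: data parity 1, sent cp 1 → ok
Exactly one row (r4) and one column (c0) fail → the flipped bit is at their intersection.

row 4, column 0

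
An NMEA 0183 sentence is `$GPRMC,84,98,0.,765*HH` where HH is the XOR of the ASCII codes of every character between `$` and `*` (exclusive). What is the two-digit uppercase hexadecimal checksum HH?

XOR the ASCII codes of the payload characters:
  'G' = 0x47 → acc = 0x47
  'P' = 0x50 → acc = 0x17
  'R' = 0x52 → acc = 0x45
  'M' = 0x4D → acc = 0x08
  'C' = 0x43 → acc = 0x4B
  ',' = 0x2C → acc = 0x67
  '8' = 0x38 → acc = 0x5F
  '4' = 0x34 → acc = 0x6B
  ',' = 0x2C → acc = 0x47
  '9' = 0x39 → acc = 0x7E
  '8' = 0x38 → acc = 0x46
  ',' = 0x2C → acc = 0x6A
  '0' = 0x30 → acc = 0x5A
  '.' = 0x2E → acc = 0x74
  ',' = 0x2C → acc = 0x58
  '7' = 0x37 → acc = 0x6F
  '6' = 0x36 → acc = 0x59
  '5' = 0x35 → acc = 0x6C
Checksum = 0x6C.

6C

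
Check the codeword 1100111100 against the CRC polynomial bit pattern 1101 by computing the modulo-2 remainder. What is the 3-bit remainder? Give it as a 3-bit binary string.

011

Modulo-2 division of 1100111100 by 1101:
  pos 0: 1100 XOR 1101 = 0001
  pos 3: 1111 XOR 1101 = 0010
  pos 5: 1010 XOR 1101 = 0111
  pos 6: 1110 XOR 1101 = 0011
Remainder = 011 (nonzero — an error is detected).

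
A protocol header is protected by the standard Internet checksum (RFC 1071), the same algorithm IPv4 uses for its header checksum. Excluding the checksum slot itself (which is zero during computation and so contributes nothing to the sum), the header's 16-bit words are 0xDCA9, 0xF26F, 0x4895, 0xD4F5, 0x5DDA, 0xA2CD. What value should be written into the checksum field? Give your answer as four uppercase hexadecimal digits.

12B3

One's-complement addition (fold any carry out of bit 15 back into bit 0):
  0xDCA9 + 0xF26F = 0x1CF18 → wrap carry → 0xCF19
  0xCF19 + 0x4895 = 0x117AE → wrap carry → 0x17AF
  0x17AF + 0xD4F5 = 0x0ECA4
  0xECA4 + 0x5DDA = 0x14A7E → wrap carry → 0x4A7F
  0x4A7F + 0xA2CD = 0x0ED4C
One's-complement sum = 0xED4C.
Checksum = ~0xED4C & 0xFFFF = 0x12B3.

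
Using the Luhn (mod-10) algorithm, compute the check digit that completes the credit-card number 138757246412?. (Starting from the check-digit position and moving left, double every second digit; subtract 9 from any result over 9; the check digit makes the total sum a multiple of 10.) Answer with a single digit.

Partial digits right→left: 2 1 4 6 4 2 7 5 7 8 3 1
Double every second digit counting from the check-digit position (so the 1st, 3rd, 5th, ... of the partial from the right).
  doubled (with −9 where >9): 4 8 8 5 5 6 → sum 36
  kept as-is: 1 6 2 5 8 1 → sum 23
Total = 36 + 23 = 59.
Check digit = (10 − (59 mod 10)) mod 10 = 1.

1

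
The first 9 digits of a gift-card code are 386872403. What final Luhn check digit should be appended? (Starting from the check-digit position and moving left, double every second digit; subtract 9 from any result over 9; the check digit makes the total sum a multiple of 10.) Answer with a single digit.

Partial digits right→left: 3 0 4 2 7 8 6 8 3
Double every second digit counting from the check-digit position (so the 1st, 3rd, 5th, ... of the partial from the right).
  doubled (with −9 where >9): 6 8 5 3 6 → sum 28
  kept as-is: 0 2 8 8 → sum 18
Total = 28 + 18 = 46.
Check digit = (10 − (46 mod 10)) mod 10 = 4.

4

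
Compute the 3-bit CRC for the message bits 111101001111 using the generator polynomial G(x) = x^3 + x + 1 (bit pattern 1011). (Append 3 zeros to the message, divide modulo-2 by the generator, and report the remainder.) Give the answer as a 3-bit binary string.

110

Append 3 zeros: 111101001111000. Divide by 1011 (XOR where the leading bit is 1):
  pos 0: 1111 XOR 1011 = 0100
  pos 1: 1000 XOR 1011 = 0011
  pos 3: 1110 XOR 1011 = 0101
  pos 4: 1010 XOR 1011 = 0001
  pos 7: 1111 XOR 1011 = 0100
  pos 8: 1001 XOR 1011 = 0010
  pos 10: 1000 XOR 1011 = 0011
Remainder (last 3 bits) = 110. This is the CRC / FCS.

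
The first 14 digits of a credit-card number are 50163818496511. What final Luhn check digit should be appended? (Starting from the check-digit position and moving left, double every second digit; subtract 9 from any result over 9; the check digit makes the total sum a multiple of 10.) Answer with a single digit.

0

Partial digits right→left: 1 1 5 6 9 4 8 1 8 3 6 1 0 5
Double every second digit counting from the check-digit position (so the 1st, 3rd, 5th, ... of the partial from the right).
  doubled (with −9 where >9): 2 1 9 7 7 3 0 → sum 29
  kept as-is: 1 6 4 1 3 1 5 → sum 21
Total = 29 + 21 = 50.
Check digit = (10 − (50 mod 10)) mod 10 = 0.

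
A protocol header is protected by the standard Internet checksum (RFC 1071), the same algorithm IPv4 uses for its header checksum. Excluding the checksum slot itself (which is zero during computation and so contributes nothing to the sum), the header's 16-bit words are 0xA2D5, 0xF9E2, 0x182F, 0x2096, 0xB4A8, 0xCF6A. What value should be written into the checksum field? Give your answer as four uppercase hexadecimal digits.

One's-complement addition (fold any carry out of bit 15 back into bit 0):
  0xA2D5 + 0xF9E2 = 0x19CB7 → wrap carry → 0x9CB8
  0x9CB8 + 0x182F = 0x0B4E7
  0xB4E7 + 0x2096 = 0x0D57D
  0xD57D + 0xB4A8 = 0x18A25 → wrap carry → 0x8A26
  0x8A26 + 0xCF6A = 0x15990 → wrap carry → 0x5991
One's-complement sum = 0x5991.
Checksum = ~0x5991 & 0xFFFF = 0xA66E.

A66E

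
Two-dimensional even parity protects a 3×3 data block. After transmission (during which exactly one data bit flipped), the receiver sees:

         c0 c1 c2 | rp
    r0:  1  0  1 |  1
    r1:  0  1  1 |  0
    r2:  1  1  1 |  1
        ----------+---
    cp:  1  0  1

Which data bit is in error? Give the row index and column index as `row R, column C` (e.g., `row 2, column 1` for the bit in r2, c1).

row 0, column 0

Recompute each row's even parity and compare to rp:
  r0: data parity 0, sent rp 1 → mismatch
  r1: data parity 0, sent rp 0 → ok
  r2: data parity 1, sent rp 1 → ok
Recompute each column's even parity and compare to cp:
  c0: data parity 0, sent cp 1 → mismatch
  c1: data parity 0, sent cp 0 → ok
  c2: data parity 1, sent cp 1 → ok
Exactly one row (r0) and one column (c0) fail → the flipped bit is at their intersection.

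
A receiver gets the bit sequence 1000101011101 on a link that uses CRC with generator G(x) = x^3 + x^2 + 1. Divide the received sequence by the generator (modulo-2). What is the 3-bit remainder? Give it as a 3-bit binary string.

Modulo-2 division of 1000101011101 by 1101:
  pos 0: 1000 XOR 1101 = 0101
  pos 1: 1011 XOR 1101 = 0110
  pos 2: 1100 XOR 1101 = 0001
  pos 5: 1101 XOR 1101 = 0000
  pos 9: 1101 XOR 1101 = 0000
Remainder = 000 (zero — the frame passes the CRC check).

000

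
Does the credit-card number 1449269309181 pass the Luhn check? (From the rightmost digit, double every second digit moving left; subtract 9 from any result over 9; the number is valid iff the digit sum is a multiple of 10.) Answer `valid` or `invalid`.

valid

From the right, keep odd positions and double even positions (subtract 9 from any doubled value over 9):
  doubled (positions 2,4,...): 7 9 6 3 9 8 → sum 42
  kept (positions 1,3,...): 1 1 0 9 2 4 1 → sum 18
Total = 60.
60 mod 10 = 0, so the number is valid.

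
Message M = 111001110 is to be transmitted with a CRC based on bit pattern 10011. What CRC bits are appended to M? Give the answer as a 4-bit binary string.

Append 4 zeros: 1110011100000. Divide by 10011 (XOR where the leading bit is 1):
  pos 0: 11100 XOR 10011 = 01111
  pos 1: 11111 XOR 10011 = 01100
  pos 2: 11001 XOR 10011 = 01010
  pos 3: 10101 XOR 10011 = 00110
  pos 5: 11000 XOR 10011 = 01011
  pos 6: 10110 XOR 10011 = 00101
  pos 8: 10100 XOR 10011 = 00111
Remainder (last 4 bits) = 0111. This is the CRC / FCS.

0111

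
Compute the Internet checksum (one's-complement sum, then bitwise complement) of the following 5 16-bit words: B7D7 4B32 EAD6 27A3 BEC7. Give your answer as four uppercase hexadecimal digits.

One's-complement addition (fold any carry out of bit 15 back into bit 0):
  0xB7D7 + 0x4B32 = 0x10309 → wrap carry → 0x030A
  0x030A + 0xEAD6 = 0x0EDE0
  0xEDE0 + 0x27A3 = 0x11583 → wrap carry → 0x1584
  0x1584 + 0xBEC7 = 0x0D44B
One's-complement sum = 0xD44B.
Checksum = ~0xD44B & 0xFFFF = 0x2BB4.

2BB4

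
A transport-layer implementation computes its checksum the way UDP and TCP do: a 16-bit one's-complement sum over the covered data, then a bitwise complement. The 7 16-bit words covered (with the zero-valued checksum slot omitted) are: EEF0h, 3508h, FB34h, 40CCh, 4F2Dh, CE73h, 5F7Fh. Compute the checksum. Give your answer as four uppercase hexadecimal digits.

One's-complement addition (fold any carry out of bit 15 back into bit 0):
  0xEEF0 + 0x3508 = 0x123F8 → wrap carry → 0x23F9
  0x23F9 + 0xFB34 = 0x11F2D → wrap carry → 0x1F2E
  0x1F2E + 0x40CC = 0x05FFA
  0x5FFA + 0x4F2D = 0x0AF27
  0xAF27 + 0xCE73 = 0x17D9A → wrap carry → 0x7D9B
  0x7D9B + 0x5F7F = 0x0DD1A
One's-complement sum = 0xDD1A.
Checksum = ~0xDD1A & 0xFFFF = 0x22E5.

22E5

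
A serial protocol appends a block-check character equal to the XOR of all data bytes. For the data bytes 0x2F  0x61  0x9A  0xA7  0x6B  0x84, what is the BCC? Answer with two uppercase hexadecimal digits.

XOR the bytes together:
  start with 0x2F
  0x2F ⊕ 0x61 = 0x4E
  0x4E ⊕ 0x9A = 0xD4
  0xD4 ⊕ 0xA7 = 0x73
  0x73 ⊕ 0x6B = 0x18
  0x18 ⊕ 0x84 = 0x9C

9C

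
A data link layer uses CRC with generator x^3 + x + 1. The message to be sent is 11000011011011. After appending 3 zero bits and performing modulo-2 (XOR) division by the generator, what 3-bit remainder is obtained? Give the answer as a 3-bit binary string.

Append 3 zeros: 11000011011011000. Divide by 1011 (XOR where the leading bit is 1):
  pos 0: 1100 XOR 1011 = 0111
  pos 1: 1110 XOR 1011 = 0101
  pos 2: 1010 XOR 1011 = 0001
  pos 5: 1110 XOR 1011 = 0101
  pos 6: 1011 XOR 1011 = 0000
  pos 10: 1011 XOR 1011 = 0000
Remainder (last 3 bits) = 000. This is the CRC / FCS.

000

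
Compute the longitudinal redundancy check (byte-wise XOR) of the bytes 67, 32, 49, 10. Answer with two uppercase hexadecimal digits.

XOR the bytes together:
  start with 0x67
  0x67 ⊕ 0x32 = 0x55
  0x55 ⊕ 0x49 = 0x1C
  0x1C ⊕ 0x10 = 0x0C

0C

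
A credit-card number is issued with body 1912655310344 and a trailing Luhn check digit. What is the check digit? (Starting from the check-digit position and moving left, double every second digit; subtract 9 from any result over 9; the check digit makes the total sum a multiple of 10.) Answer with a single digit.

3

Partial digits right→left: 4 4 3 0 1 3 5 5 6 2 1 9 1
Double every second digit counting from the check-digit position (so the 1st, 3rd, 5th, ... of the partial from the right).
  doubled (with −9 where >9): 8 6 2 1 3 2 2 → sum 24
  kept as-is: 4 0 3 5 2 9 → sum 23
Total = 24 + 23 = 47.
Check digit = (10 − (47 mod 10)) mod 10 = 3.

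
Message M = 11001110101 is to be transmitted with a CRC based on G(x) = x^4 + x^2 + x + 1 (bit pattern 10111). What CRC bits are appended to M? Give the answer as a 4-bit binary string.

1000

Append 4 zeros: 110011101010000. Divide by 10111 (XOR where the leading bit is 1):
  pos 0: 11001 XOR 10111 = 01110
  pos 1: 11101 XOR 10111 = 01010
  pos 2: 10101 XOR 10111 = 00010
  pos 5: 10010 XOR 10111 = 00101
  pos 7: 10110 XOR 10111 = 00001
Remainder (last 4 bits) = 1000. This is the CRC / FCS.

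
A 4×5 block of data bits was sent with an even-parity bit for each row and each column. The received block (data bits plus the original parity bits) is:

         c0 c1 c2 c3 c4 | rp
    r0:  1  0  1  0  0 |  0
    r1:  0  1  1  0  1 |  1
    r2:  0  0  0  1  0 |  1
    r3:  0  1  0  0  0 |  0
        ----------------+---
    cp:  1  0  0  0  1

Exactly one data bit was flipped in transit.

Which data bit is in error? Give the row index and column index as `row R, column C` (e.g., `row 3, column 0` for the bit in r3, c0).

row 3, column 3

Recompute each row's even parity and compare to rp:
  r0: data parity 0, sent rp 0 → ok
  r1: data parity 1, sent rp 1 → ok
  r2: data parity 1, sent rp 1 → ok
  r3: data parity 1, sent rp 0 → mismatch
Recompute each column's even parity and compare to cp:
  c0: data parity 1, sent cp 1 → ok
  c1: data parity 0, sent cp 0 → ok
  c2: data parity 0, sent cp 0 → ok
  c3: data parity 1, sent cp 0 → mismatch
  c4: data parity 1, sent cp 1 → ok
Exactly one row (r3) and one column (c3) fail → the flipped bit is at their intersection.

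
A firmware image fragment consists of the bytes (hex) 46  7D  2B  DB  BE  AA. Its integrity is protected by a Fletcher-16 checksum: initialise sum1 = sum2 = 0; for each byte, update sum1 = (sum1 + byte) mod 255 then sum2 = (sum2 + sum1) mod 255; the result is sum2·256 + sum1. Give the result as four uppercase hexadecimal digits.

8134

Running sums (mod 255):
  after byte 0 (46): sum1=70, sum2=70
  after byte 1 (7D): sum1=195, sum2=10
  after byte 2 (2B): sum1=238, sum2=248
  after byte 3 (DB): sum1=202, sum2=195
  after byte 4 (BE): sum1=137, sum2=77
  after byte 5 (AA): sum1=52, sum2=129
Checksum = sum2·256 + sum1 = 129·256 + 52 = 33076 = 0x8134.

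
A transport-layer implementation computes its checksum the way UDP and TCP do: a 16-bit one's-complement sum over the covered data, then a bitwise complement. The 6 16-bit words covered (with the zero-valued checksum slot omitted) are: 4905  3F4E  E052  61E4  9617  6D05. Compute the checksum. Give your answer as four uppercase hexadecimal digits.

One's-complement addition (fold any carry out of bit 15 back into bit 0):
  0x4905 + 0x3F4E = 0x08853
  0x8853 + 0xE052 = 0x168A5 → wrap carry → 0x68A6
  0x68A6 + 0x61E4 = 0x0CA8A
  0xCA8A + 0x9617 = 0x160A1 → wrap carry → 0x60A2
  0x60A2 + 0x6D05 = 0x0CDA7
One's-complement sum = 0xCDA7.
Checksum = ~0xCDA7 & 0xFFFF = 0x3258.

3258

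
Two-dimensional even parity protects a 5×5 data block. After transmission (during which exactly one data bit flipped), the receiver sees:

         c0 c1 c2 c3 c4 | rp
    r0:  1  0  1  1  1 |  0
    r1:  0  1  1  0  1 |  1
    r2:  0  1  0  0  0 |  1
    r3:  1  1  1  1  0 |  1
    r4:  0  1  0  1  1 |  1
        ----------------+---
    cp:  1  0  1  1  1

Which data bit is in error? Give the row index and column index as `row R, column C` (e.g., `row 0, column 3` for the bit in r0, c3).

row 3, column 0

Recompute each row's even parity and compare to rp:
  r0: data parity 0, sent rp 0 → ok
  r1: data parity 1, sent rp 1 → ok
  r2: data parity 1, sent rp 1 → ok
  r3: data parity 0, sent rp 1 → mismatch
  r4: data parity 1, sent rp 1 → ok
Recompute each column's even parity and compare to cp:
  c0: data parity 0, sent cp 1 → mismatch
  c1: data parity 0, sent cp 0 → ok
  c2: data parity 1, sent cp 1 → ok
  c3: data parity 1, sent cp 1 → ok
  c4: data parity 1, sent cp 1 → ok
Exactly one row (r3) and one column (c0) fail → the flipped bit is at their intersection.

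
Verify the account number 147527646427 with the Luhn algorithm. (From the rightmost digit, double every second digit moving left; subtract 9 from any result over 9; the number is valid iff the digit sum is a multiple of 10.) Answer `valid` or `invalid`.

From the right, keep odd positions and double even positions (subtract 9 from any doubled value over 9):
  doubled (positions 2,4,...): 4 3 3 4 5 2 → sum 21
  kept (positions 1,3,...): 7 4 4 7 5 4 → sum 31
Total = 52.
52 mod 10 = 2, so the number is invalid.

invalid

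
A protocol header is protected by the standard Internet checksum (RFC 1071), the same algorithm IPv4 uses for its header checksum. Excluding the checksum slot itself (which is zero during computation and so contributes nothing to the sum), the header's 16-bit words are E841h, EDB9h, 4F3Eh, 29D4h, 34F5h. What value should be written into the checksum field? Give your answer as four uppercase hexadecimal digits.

One's-complement addition (fold any carry out of bit 15 back into bit 0):
  0xE841 + 0xEDB9 = 0x1D5FA → wrap carry → 0xD5FB
  0xD5FB + 0x4F3E = 0x12539 → wrap carry → 0x253A
  0x253A + 0x29D4 = 0x04F0E
  0x4F0E + 0x34F5 = 0x08403
One's-complement sum = 0x8403.
Checksum = ~0x8403 & 0xFFFF = 0x7BFC.

7BFC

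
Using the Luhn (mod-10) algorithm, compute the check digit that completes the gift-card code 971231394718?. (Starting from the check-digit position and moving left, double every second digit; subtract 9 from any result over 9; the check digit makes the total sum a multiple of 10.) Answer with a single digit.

7

Partial digits right→left: 8 1 7 4 9 3 1 3 2 1 7 9
Double every second digit counting from the check-digit position (so the 1st, 3rd, 5th, ... of the partial from the right).
  doubled (with −9 where >9): 7 5 9 2 4 5 → sum 32
  kept as-is: 1 4 3 3 1 9 → sum 21
Total = 32 + 21 = 53.
Check digit = (10 − (53 mod 10)) mod 10 = 7.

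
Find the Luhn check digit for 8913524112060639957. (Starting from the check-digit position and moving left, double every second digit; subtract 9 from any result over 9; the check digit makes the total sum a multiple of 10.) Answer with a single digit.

7

Partial digits right→left: 7 5 9 9 3 6 0 6 0 2 1 1 4 2 5 3 1 9 8
Double every second digit counting from the check-digit position (so the 1st, 3rd, 5th, ... of the partial from the right).
  doubled (with −9 where >9): 5 9 6 0 0 2 8 1 2 7 → sum 40
  kept as-is: 5 9 6 6 2 1 2 3 9 → sum 43
Total = 40 + 43 = 83.
Check digit = (10 − (83 mod 10)) mod 10 = 7.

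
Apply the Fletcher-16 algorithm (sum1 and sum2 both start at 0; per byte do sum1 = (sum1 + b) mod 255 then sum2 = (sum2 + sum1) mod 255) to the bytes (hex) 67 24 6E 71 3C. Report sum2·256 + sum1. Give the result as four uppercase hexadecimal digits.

00A7

Running sums (mod 255):
  after byte 0 (67): sum1=103, sum2=103
  after byte 1 (24): sum1=139, sum2=242
  after byte 2 (6E): sum1=249, sum2=236
  after byte 3 (71): sum1=107, sum2=88
  after byte 4 (3C): sum1=167, sum2=0
Checksum = sum2·256 + sum1 = 0·256 + 167 = 167 = 0x00A7.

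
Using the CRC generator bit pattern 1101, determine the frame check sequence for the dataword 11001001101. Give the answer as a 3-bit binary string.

001

Append 3 zeros: 11001001101000. Divide by 1101 (XOR where the leading bit is 1):
  pos 0: 1100 XOR 1101 = 0001
  pos 3: 1100 XOR 1101 = 0001
  pos 6: 1110 XOR 1101 = 0011
  pos 8: 1110 XOR 1101 = 0011
  pos 10: 1100 XOR 1101 = 0001
Remainder (last 3 bits) = 001. This is the CRC / FCS.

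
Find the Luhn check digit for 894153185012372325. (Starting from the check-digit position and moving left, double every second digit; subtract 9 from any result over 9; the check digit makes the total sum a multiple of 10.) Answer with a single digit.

9

Partial digits right→left: 5 2 3 2 7 3 2 1 0 5 8 1 3 5 1 4 9 8
Double every second digit counting from the check-digit position (so the 1st, 3rd, 5th, ... of the partial from the right).
  doubled (with −9 where >9): 1 6 5 4 0 7 6 2 9 → sum 40
  kept as-is: 2 2 3 1 5 1 5 4 8 → sum 31
Total = 40 + 31 = 71.
Check digit = (10 − (71 mod 10)) mod 10 = 9.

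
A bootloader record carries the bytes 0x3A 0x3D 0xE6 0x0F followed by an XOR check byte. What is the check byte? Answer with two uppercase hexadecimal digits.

EE

XOR the bytes together:
  start with 0x3A
  0x3A ⊕ 0x3D = 0x07
  0x07 ⊕ 0xE6 = 0xE1
  0xE1 ⊕ 0x0F = 0xEE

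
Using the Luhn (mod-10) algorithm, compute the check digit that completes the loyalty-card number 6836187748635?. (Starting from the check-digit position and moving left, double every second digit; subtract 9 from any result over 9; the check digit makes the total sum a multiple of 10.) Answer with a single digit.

Partial digits right→left: 5 3 6 8 4 7 7 8 1 6 3 8 6
Double every second digit counting from the check-digit position (so the 1st, 3rd, 5th, ... of the partial from the right).
  doubled (with −9 where >9): 1 3 8 5 2 6 3 → sum 28
  kept as-is: 3 8 7 8 6 8 → sum 40
Total = 28 + 40 = 68.
Check digit = (10 − (68 mod 10)) mod 10 = 2.

2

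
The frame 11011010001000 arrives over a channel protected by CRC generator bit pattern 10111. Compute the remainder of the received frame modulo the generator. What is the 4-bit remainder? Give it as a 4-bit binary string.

Modulo-2 division of 11011010001000 by 10111:
  pos 0: 11011 XOR 10111 = 01100
  pos 1: 11000 XOR 10111 = 01111
  pos 2: 11111 XOR 10111 = 01000
  pos 3: 10000 XOR 10111 = 00111
  pos 5: 11100 XOR 10111 = 01011
  pos 6: 10111 XOR 10111 = 00000
Remainder = 0000 (zero — the frame passes the CRC check).

0000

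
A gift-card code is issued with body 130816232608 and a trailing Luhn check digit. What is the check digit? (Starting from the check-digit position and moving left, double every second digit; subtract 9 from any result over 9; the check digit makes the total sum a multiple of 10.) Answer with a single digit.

Partial digits right→left: 8 0 6 2 3 2 6 1 8 0 3 1
Double every second digit counting from the check-digit position (so the 1st, 3rd, 5th, ... of the partial from the right).
  doubled (with −9 where >9): 7 3 6 3 7 6 → sum 32
  kept as-is: 0 2 2 1 0 1 → sum 6
Total = 32 + 6 = 38.
Check digit = (10 − (38 mod 10)) mod 10 = 2.

2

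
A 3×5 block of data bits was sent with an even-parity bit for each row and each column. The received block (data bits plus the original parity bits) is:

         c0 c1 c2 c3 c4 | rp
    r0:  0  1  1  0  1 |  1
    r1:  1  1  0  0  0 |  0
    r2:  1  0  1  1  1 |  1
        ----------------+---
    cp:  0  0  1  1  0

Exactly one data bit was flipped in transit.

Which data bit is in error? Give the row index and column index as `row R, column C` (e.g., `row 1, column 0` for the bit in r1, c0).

row 2, column 2

Recompute each row's even parity and compare to rp:
  r0: data parity 1, sent rp 1 → ok
  r1: data parity 0, sent rp 0 → ok
  r2: data parity 0, sent rp 1 → mismatch
Recompute each column's even parity and compare to cp:
  c0: data parity 0, sent cp 0 → ok
  c1: data parity 0, sent cp 0 → ok
  c2: data parity 0, sent cp 1 → mismatch
  c3: data parity 1, sent cp 1 → ok
  c4: data parity 0, sent cp 0 → ok
Exactly one row (r2) and one column (c2) fail → the flipped bit is at their intersection.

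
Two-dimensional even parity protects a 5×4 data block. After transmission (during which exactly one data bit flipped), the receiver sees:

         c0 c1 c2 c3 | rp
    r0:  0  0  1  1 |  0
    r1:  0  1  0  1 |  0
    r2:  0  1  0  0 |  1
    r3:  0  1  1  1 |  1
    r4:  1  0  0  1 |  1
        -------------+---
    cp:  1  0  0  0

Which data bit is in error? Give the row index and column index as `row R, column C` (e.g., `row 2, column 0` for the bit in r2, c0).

row 4, column 1

Recompute each row's even parity and compare to rp:
  r0: data parity 0, sent rp 0 → ok
  r1: data parity 0, sent rp 0 → ok
  r2: data parity 1, sent rp 1 → ok
  r3: data parity 1, sent rp 1 → ok
  r4: data parity 0, sent rp 1 → mismatch
Recompute each column's even parity and compare to cp:
  c0: data parity 1, sent cp 1 → ok
  c1: data parity 1, sent cp 0 → mismatch
  c2: data parity 0, sent cp 0 → ok
  c3: data parity 0, sent cp 0 → ok
Exactly one row (r4) and one column (c1) fail → the flipped bit is at their intersection.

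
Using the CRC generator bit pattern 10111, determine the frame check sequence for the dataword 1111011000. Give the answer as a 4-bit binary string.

Append 4 zeros: 11110110000000. Divide by 10111 (XOR where the leading bit is 1):
  pos 0: 11110 XOR 10111 = 01001
  pos 1: 10011 XOR 10111 = 00100
  pos 3: 10010 XOR 10111 = 00101
  pos 5: 10100 XOR 10111 = 00011
  pos 8: 11000 XOR 10111 = 01111
  pos 9: 11110 XOR 10111 = 01001
Remainder (last 4 bits) = 1001. This is the CRC / FCS.

1001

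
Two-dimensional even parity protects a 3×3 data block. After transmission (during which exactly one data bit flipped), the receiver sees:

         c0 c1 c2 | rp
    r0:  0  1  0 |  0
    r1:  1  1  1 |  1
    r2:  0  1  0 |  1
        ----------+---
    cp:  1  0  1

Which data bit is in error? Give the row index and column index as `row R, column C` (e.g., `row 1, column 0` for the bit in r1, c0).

row 0, column 1

Recompute each row's even parity and compare to rp:
  r0: data parity 1, sent rp 0 → mismatch
  r1: data parity 1, sent rp 1 → ok
  r2: data parity 1, sent rp 1 → ok
Recompute each column's even parity and compare to cp:
  c0: data parity 1, sent cp 1 → ok
  c1: data parity 1, sent cp 0 → mismatch
  c2: data parity 1, sent cp 1 → ok
Exactly one row (r0) and one column (c1) fail → the flipped bit is at their intersection.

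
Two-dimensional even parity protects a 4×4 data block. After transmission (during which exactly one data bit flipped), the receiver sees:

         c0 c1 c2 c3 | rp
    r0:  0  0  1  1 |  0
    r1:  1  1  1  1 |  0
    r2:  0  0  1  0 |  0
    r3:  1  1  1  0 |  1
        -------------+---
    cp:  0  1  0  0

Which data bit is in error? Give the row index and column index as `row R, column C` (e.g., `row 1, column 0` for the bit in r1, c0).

Recompute each row's even parity and compare to rp:
  r0: data parity 0, sent rp 0 → ok
  r1: data parity 0, sent rp 0 → ok
  r2: data parity 1, sent rp 0 → mismatch
  r3: data parity 1, sent rp 1 → ok
Recompute each column's even parity and compare to cp:
  c0: data parity 0, sent cp 0 → ok
  c1: data parity 0, sent cp 1 → mismatch
  c2: data parity 0, sent cp 0 → ok
  c3: data parity 0, sent cp 0 → ok
Exactly one row (r2) and one column (c1) fail → the flipped bit is at their intersection.

row 2, column 1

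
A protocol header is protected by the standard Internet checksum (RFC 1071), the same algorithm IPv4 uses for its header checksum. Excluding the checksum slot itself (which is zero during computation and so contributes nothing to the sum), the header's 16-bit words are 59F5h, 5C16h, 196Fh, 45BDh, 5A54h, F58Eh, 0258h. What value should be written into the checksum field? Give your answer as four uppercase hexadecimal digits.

One's-complement addition (fold any carry out of bit 15 back into bit 0):
  0x59F5 + 0x5C16 = 0x0B60B
  0xB60B + 0x196F = 0x0CF7A
  0xCF7A + 0x45BD = 0x11537 → wrap carry → 0x1538
  0x1538 + 0x5A54 = 0x06F8C
  0x6F8C + 0xF58E = 0x1651A → wrap carry → 0x651B
  0x651B + 0x0258 = 0x06773
One's-complement sum = 0x6773.
Checksum = ~0x6773 & 0xFFFF = 0x988C.

988C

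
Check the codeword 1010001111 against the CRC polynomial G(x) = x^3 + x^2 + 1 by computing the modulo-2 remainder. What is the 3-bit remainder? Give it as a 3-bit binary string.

111

Modulo-2 division of 1010001111 by 1101:
  pos 0: 1010 XOR 1101 = 0111
  pos 1: 1110 XOR 1101 = 0011
  pos 3: 1101 XOR 1101 = 0000
Remainder = 111 (nonzero — an error is detected).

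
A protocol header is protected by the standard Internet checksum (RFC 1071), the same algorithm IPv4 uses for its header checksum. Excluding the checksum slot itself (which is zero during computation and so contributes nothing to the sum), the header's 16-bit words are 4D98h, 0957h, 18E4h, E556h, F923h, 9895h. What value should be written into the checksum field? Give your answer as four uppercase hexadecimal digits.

One's-complement addition (fold any carry out of bit 15 back into bit 0):
  0x4D98 + 0x0957 = 0x056EF
  0x56EF + 0x18E4 = 0x06FD3
  0x6FD3 + 0xE556 = 0x15529 → wrap carry → 0x552A
  0x552A + 0xF923 = 0x14E4D → wrap carry → 0x4E4E
  0x4E4E + 0x9895 = 0x0E6E3
One's-complement sum = 0xE6E3.
Checksum = ~0xE6E3 & 0xFFFF = 0x191C.

191C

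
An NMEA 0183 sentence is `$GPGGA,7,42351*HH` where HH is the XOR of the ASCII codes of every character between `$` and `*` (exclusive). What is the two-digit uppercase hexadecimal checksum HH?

50

XOR the ASCII codes of the payload characters:
  'G' = 0x47 → acc = 0x47
  'P' = 0x50 → acc = 0x17
  'G' = 0x47 → acc = 0x50
  'G' = 0x47 → acc = 0x17
  'A' = 0x41 → acc = 0x56
  ',' = 0x2C → acc = 0x7A
  '7' = 0x37 → acc = 0x4D
  ',' = 0x2C → acc = 0x61
  '4' = 0x34 → acc = 0x55
  '2' = 0x32 → acc = 0x67
  '3' = 0x33 → acc = 0x54
  '5' = 0x35 → acc = 0x61
  '1' = 0x31 → acc = 0x50
Checksum = 0x50.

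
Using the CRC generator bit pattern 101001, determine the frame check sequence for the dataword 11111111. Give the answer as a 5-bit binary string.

Append 5 zeros: 1111111100000. Divide by 101001 (XOR where the leading bit is 1):
  pos 0: 111111 XOR 101001 = 010110
  pos 1: 101101 XOR 101001 = 000100
  pos 4: 100100 XOR 101001 = 001101
  pos 6: 110100 XOR 101001 = 011101
  pos 7: 111010 XOR 101001 = 010011
Remainder (last 5 bits) = 10011. This is the CRC / FCS.

10011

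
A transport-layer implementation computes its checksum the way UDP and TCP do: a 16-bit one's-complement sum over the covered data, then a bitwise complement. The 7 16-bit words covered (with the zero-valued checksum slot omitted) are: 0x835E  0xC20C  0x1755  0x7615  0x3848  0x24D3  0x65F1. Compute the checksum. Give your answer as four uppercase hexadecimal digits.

One's-complement addition (fold any carry out of bit 15 back into bit 0):
  0x835E + 0xC20C = 0x1456A → wrap carry → 0x456B
  0x456B + 0x1755 = 0x05CC0
  0x5CC0 + 0x7615 = 0x0D2D5
  0xD2D5 + 0x3848 = 0x10B1D → wrap carry → 0x0B1E
  0x0B1E + 0x24D3 = 0x02FF1
  0x2FF1 + 0x65F1 = 0x095E2
One's-complement sum = 0x95E2.
Checksum = ~0x95E2 & 0xFFFF = 0x6A1D.

6A1D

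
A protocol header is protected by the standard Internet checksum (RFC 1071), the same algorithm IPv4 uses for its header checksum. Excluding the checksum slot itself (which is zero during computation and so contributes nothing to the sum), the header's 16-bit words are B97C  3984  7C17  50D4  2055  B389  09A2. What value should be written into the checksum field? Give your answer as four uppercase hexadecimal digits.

6292

One's-complement addition (fold any carry out of bit 15 back into bit 0):
  0xB97C + 0x3984 = 0x0F300
  0xF300 + 0x7C17 = 0x16F17 → wrap carry → 0x6F18
  0x6F18 + 0x50D4 = 0x0BFEC
  0xBFEC + 0x2055 = 0x0E041
  0xE041 + 0xB389 = 0x193CA → wrap carry → 0x93CB
  0x93CB + 0x09A2 = 0x09D6D
One's-complement sum = 0x9D6D.
Checksum = ~0x9D6D & 0xFFFF = 0x6292.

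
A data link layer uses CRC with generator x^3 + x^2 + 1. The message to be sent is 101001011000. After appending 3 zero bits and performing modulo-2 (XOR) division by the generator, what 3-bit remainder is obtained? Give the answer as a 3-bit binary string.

001

Append 3 zeros: 101001011000000. Divide by 1101 (XOR where the leading bit is 1):
  pos 0: 1010 XOR 1101 = 0111
  pos 1: 1110 XOR 1101 = 0011
  pos 3: 1110 XOR 1101 = 0011
  pos 5: 1111 XOR 1101 = 0010
  pos 7: 1000 XOR 1101 = 0101
  pos 8: 1010 XOR 1101 = 0111
  pos 9: 1110 XOR 1101 = 0011
  pos 11: 1100 XOR 1101 = 0001
Remainder (last 3 bits) = 001. This is the CRC / FCS.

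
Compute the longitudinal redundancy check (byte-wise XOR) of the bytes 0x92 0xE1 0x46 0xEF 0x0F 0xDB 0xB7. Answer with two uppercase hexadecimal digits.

XOR the bytes together:
  start with 0x92
  0x92 ⊕ 0xE1 = 0x73
  0x73 ⊕ 0x46 = 0x35
  0x35 ⊕ 0xEF = 0xDA
  0xDA ⊕ 0x0F = 0xD5
  0xD5 ⊕ 0xDB = 0x0E
  0x0E ⊕ 0xB7 = 0xB9

B9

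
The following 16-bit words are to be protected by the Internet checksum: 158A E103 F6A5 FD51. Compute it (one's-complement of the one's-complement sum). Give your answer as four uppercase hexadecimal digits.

157A

One's-complement addition (fold any carry out of bit 15 back into bit 0):
  0x158A + 0xE103 = 0x0F68D
  0xF68D + 0xF6A5 = 0x1ED32 → wrap carry → 0xED33
  0xED33 + 0xFD51 = 0x1EA84 → wrap carry → 0xEA85
One's-complement sum = 0xEA85.
Checksum = ~0xEA85 & 0xFFFF = 0x157A.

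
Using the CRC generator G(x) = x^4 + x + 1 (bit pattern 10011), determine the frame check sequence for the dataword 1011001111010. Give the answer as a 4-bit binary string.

0011

Append 4 zeros: 10110011110100000. Divide by 10011 (XOR where the leading bit is 1):
  pos 0: 10110 XOR 10011 = 00101
  pos 2: 10101 XOR 10011 = 00110
  pos 4: 11011 XOR 10011 = 01000
  pos 5: 10001 XOR 10011 = 00010
  pos 8: 10010 XOR 10011 = 00001
  pos 12: 10000 XOR 10011 = 00011
Remainder (last 4 bits) = 0011. This is the CRC / FCS.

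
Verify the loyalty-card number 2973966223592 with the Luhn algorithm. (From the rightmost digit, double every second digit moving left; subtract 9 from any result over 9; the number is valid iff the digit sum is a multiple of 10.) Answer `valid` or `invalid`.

From the right, keep odd positions and double even positions (subtract 9 from any doubled value over 9):
  doubled (positions 2,4,...): 9 6 4 3 6 9 → sum 37
  kept (positions 1,3,...): 2 5 2 6 9 7 2 → sum 33
Total = 70.
70 mod 10 = 0, so the number is valid.

valid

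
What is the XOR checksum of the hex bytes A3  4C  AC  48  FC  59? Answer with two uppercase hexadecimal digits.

XOR the bytes together:
  start with 0xA3
  0xA3 ⊕ 0x4C = 0xEF
  0xEF ⊕ 0xAC = 0x43
  0x43 ⊕ 0x48 = 0x0B
  0x0B ⊕ 0xFC = 0xF7
  0xF7 ⊕ 0x59 = 0xAE

AE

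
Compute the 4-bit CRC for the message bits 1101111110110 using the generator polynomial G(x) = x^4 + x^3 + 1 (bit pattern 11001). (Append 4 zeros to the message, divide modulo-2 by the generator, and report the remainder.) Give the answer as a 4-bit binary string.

Append 4 zeros: 11011111101100000. Divide by 11001 (XOR where the leading bit is 1):
  pos 0: 11011 XOR 11001 = 00010
  pos 3: 10111 XOR 11001 = 01110
  pos 4: 11101 XOR 11001 = 00100
  pos 6: 10001 XOR 11001 = 01000
  pos 7: 10001 XOR 11001 = 01000
  pos 8: 10000 XOR 11001 = 01001
  pos 9: 10010 XOR 11001 = 01011
  pos 10: 10110 XOR 11001 = 01111
  pos 11: 11110 XOR 11001 = 00111
Remainder (last 4 bits) = 1110. This is the CRC / FCS.

1110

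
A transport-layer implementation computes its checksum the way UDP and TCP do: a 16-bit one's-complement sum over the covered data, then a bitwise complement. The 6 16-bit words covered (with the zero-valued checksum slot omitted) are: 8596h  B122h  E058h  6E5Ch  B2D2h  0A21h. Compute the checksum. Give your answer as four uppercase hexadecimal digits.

BD9D

One's-complement addition (fold any carry out of bit 15 back into bit 0):
  0x8596 + 0xB122 = 0x136B8 → wrap carry → 0x36B9
  0x36B9 + 0xE058 = 0x11711 → wrap carry → 0x1712
  0x1712 + 0x6E5C = 0x0856E
  0x856E + 0xB2D2 = 0x13840 → wrap carry → 0x3841
  0x3841 + 0x0A21 = 0x04262
One's-complement sum = 0x4262.
Checksum = ~0x4262 & 0xFFFF = 0xBD9D.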